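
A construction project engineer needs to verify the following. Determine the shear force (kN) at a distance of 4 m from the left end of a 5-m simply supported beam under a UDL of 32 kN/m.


R_A = w * L / 2 = 32 * 5 / 2 = 80.0 kN
V(x) = R_A - w * x = 80.0 - 32 * 4
= -48.0 kN

-48.0 kN


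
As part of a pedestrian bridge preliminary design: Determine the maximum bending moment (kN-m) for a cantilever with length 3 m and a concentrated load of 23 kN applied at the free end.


For a cantilever with a point load at the free end:
M_max = P * L = 23 * 3 = 69 kN-m

69 kN-m


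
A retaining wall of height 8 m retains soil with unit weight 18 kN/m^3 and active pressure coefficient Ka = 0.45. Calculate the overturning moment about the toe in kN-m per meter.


Pa = 0.5 * Ka * gamma * H^2
= 0.5 * 0.45 * 18 * 8^2
= 259.2 kN/m
Arm = H / 3 = 8 / 3 = 2.6667 m
Mo = Pa * arm = Pa * H / 3 = 259.2 * 8 / 3 = 691.2 kN-m/m

691.2 kN-m/m


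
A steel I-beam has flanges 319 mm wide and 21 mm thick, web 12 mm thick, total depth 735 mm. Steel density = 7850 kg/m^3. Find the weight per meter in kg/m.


A_flanges = 2 * 319 * 21 = 13398 mm^2
A_web = (735 - 2 * 21) * 12 = 8316 mm^2
A_total = 13398 + 8316 = 21714 mm^2 = 0.021714 m^2
Weight = rho * A = 7850 * 0.021714 = 170.4549 kg/m

170.4549 kg/m


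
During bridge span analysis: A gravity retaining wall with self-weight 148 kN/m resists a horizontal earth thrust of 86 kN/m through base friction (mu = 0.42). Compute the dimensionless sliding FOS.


Resisting force = mu * W = 0.42 * 148 = 62.16 kN/m
FOS = Resisting / Driving = 62.16 / 86
= 0.7228 (dimensionless)

0.7228 (dimensionless)


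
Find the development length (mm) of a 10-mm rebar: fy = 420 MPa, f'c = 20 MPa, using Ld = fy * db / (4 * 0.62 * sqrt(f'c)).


Ld = (fy * db) / (4 * 0.62 * sqrt(f'c))
= (420 * 10) / (4 * 0.62 * sqrt(20))
= 4200 / 11.0909
= 378.69 mm

378.69 mm


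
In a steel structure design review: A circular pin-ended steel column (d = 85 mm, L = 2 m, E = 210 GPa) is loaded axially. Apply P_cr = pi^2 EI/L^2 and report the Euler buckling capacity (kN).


I = pi * d^4 / 64 = 2562392.19 mm^4
L = 2000.0 mm
P_cr = pi^2 * E * I / L^2
= 9.8696 * 210000.0 * 2562392.19 / 2000.0^2
= 1327714.35 N = 1327.7144 kN

1327.7144 kN


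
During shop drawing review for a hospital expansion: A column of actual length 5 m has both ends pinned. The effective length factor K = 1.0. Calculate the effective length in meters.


L_eff = K * L
= 1.0 * 5
= 5.0 m

5.0 m


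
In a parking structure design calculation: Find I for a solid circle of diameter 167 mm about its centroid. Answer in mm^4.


r = d / 2 = 167 / 2 = 83.5 mm
I = pi * r^4 / 4 = pi * 83.5^4 / 4
= 38179987.63 mm^4

38179987.63 mm^4


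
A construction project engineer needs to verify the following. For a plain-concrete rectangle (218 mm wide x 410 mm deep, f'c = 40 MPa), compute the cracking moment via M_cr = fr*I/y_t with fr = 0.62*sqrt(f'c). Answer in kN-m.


fr = 0.62 * sqrt(40) = 0.62 * 6.3246 = 3.9212 MPa
I = 218 * 410^3 / 12 = 1252064833.33 mm^4
y_t = 205.0 mm
M_cr = fr * I / y_t = 3.9212 * 1252064833.33 / 205.0 N-mm
= 23.9494 kN-m

23.9494 kN-m


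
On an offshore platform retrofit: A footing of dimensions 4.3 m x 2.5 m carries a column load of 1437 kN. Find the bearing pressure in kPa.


A = 4.3 * 2.5 = 10.75 m^2
q = P / A = 1437 / 10.75
= 133.6744 kPa

133.6744 kPa


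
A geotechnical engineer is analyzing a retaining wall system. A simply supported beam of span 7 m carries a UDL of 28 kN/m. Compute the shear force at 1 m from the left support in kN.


R_A = w * L / 2 = 28 * 7 / 2 = 98.0 kN
V(x) = R_A - w * x = 98.0 - 28 * 1
= 70.0 kN

70.0 kN


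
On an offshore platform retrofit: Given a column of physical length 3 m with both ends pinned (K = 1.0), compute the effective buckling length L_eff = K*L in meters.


L_eff = K * L
= 1.0 * 3
= 3.0 m

3.0 m


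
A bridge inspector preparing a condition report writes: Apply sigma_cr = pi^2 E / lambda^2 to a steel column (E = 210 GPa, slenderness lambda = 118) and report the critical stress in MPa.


sigma_cr = pi^2 * E / lambda^2
= 9.8696 * 210000.0 / 118^2
= 9.8696 * 210000.0 / 13924
= 148.8521 MPa

148.8521 MPa


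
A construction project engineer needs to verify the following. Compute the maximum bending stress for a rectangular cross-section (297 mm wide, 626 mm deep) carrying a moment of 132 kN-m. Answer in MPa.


I = b * h^3 / 12 = 297 * 626^3 / 12 = 6071530806.0 mm^4
y = h / 2 = 626 / 2 = 313.0 mm
M = 132 kN-m = 132000000.0 N-mm
sigma = M * y / I = 132000000.0 * 313.0 / 6071530806.0
= 6.8 MPa

6.8 MPa


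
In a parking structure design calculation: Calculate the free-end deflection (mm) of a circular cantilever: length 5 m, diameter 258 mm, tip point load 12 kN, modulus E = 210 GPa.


I = pi * d^4 / 64 = pi * 258^4 / 64 = 217494722.14 mm^4
L = 5000.0 mm, P = 12000.0 N, E = 210000.0 MPa
delta = P * L^3 / (3 * E * I)
= 12000.0 * 5000.0^3 / (3 * 210000.0 * 217494722.14)
= 10.9472 mm

10.9472 mm


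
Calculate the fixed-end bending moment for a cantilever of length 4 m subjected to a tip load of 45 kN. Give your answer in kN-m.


For a cantilever with a point load at the free end:
M_max = P * L = 45 * 4 = 180 kN-m

180 kN-m


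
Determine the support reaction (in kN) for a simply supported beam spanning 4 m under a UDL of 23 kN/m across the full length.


Total load = w * L = 23 * 4 = 92 kN
By symmetry, each reaction R = total / 2 = 92 / 2 = 46.0 kN

46.0 kN


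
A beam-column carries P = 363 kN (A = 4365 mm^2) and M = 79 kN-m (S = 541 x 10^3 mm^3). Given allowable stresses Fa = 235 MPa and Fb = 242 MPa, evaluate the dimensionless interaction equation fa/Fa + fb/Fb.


f_a = P / A = 363000.0 / 4365 = 83.1615 MPa
f_b = M / S = 79000000.0 / 541000.0 = 146.0259 MPa
Ratio = f_a / Fa + f_b / Fb
= 83.1615 / 235 + 146.0259 / 242
= 0.9573 (dimensionless)

0.9573 (dimensionless)


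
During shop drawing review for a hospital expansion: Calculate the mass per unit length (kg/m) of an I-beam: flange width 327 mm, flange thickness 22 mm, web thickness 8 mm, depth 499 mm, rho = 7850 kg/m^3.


A_flanges = 2 * 327 * 22 = 14388 mm^2
A_web = (499 - 2 * 22) * 8 = 3640 mm^2
A_total = 14388 + 3640 = 18028 mm^2 = 0.018028 m^2
Weight = rho * A = 7850 * 0.018028 = 141.5198 kg/m

141.5198 kg/m


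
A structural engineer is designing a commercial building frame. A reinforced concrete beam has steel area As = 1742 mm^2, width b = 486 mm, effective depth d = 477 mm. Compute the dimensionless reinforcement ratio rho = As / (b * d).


rho = As / (b * d)
= 1742 / (486 * 477)
= 1742 / 231822
= 0.007514 (dimensionless)

0.007514 (dimensionless)


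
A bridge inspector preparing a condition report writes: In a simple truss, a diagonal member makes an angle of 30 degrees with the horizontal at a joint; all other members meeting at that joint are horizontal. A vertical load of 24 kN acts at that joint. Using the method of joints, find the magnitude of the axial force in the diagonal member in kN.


At the joint, only the diagonal has a vertical component, so vertical equilibrium gives:
F * sin(30) = 24
F = 24 / sin(30)
= 24 / 0.5
= 48.0 kN

48.0 kN


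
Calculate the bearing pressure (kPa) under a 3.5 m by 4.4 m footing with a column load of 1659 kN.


A = 3.5 * 4.4 = 15.4 m^2
q = P / A = 1659 / 15.4
= 107.7273 kPa

107.7273 kPa


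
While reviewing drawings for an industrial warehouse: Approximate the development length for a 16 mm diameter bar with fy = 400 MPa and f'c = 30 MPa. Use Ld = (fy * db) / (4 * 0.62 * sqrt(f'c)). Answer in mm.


Ld = (fy * db) / (4 * 0.62 * sqrt(f'c))
= (400 * 16) / (4 * 0.62 * sqrt(30))
= 6400 / 13.5835
= 471.16 mm

471.16 mm


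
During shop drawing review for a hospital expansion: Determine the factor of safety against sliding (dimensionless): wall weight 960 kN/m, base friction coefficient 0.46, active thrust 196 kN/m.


Resisting force = mu * W = 0.46 * 960 = 441.6 kN/m
FOS = Resisting / Driving = 441.6 / 196
= 2.2531 (dimensionless)

2.2531 (dimensionless)


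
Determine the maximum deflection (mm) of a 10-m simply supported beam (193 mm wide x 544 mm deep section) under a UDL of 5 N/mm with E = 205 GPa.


I = 193 * 544^3 / 12 = 2589242709.33 mm^4
L = 10000.0 mm, w = 5 N/mm, E = 205000.0 MPa
delta = 5 * w * L^4 / (384 * E * I)
= 5 * 5 * 10000.0^4 / (384 * 205000.0 * 2589242709.33)
= 1.2265 mm

1.2265 mm


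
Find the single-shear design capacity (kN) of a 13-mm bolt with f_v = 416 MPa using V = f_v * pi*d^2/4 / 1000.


A = pi * d^2 / 4 = pi * 13^2 / 4 = 132.7323 mm^2
V = f_v * A / 1000 = 416 * 132.7323 / 1000
= 55.2166 kN

55.2166 kN


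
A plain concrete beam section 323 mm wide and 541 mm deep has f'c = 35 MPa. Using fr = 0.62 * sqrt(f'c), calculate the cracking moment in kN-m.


fr = 0.62 * sqrt(35) = 0.62 * 5.9161 = 3.668 MPa
I = 323 * 541^3 / 12 = 4261996331.92 mm^4
y_t = 270.5 mm
M_cr = fr * I / y_t = 3.668 * 4261996331.92 / 270.5 N-mm
= 57.7925 kN-m

57.7925 kN-m


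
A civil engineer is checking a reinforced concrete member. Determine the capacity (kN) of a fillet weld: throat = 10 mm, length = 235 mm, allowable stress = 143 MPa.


Strength = throat * length * allowable stress
= 10 * 235 * 143 N
= 336050 N
= 336.05 kN

336.05 kN


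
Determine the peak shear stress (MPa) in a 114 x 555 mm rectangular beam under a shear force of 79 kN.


A = b * h = 114 * 555 = 63270 mm^2
V = 79 kN = 79000.0 N
tau_max = 1.5 * V / A = 1.5 * 79000.0 / 63270
= 1.8729 MPa

1.8729 MPa


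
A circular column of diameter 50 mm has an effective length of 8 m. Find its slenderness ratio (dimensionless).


Radius of gyration r = d / 4 = 50 / 4 = 12.5 mm
L_eff = 8000.0 mm
Slenderness ratio = L / r = 8000.0 / 12.5 = 640.0 (dimensionless)

640.0 (dimensionless)


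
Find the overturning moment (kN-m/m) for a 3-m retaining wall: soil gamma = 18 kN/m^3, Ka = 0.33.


Pa = 0.5 * Ka * gamma * H^2
= 0.5 * 0.33 * 18 * 3^2
= 26.73 kN/m
Arm = H / 3 = 3 / 3 = 1.0 m
Mo = Pa * arm = Pa * H / 3 = 26.73 * 3 / 3 = 26.73 kN-m/m

26.73 kN-m/m


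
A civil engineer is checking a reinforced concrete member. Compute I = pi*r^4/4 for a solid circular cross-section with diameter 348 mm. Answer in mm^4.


r = d / 2 = 348 / 2 = 174.0 mm
I = pi * r^4 / 4 = pi * 174.0^4 / 4
= 719924369.13 mm^4

719924369.13 mm^4


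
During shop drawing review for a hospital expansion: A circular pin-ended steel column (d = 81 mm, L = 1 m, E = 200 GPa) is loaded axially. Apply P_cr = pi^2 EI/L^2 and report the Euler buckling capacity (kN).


I = pi * d^4 / 64 = 2113050.98 mm^4
L = 1000.0 mm
P_cr = pi^2 * E * I / L^2
= 9.8696 * 200000.0 * 2113050.98 / 1000.0^2
= 4170995.44 N = 4170.9954 kN

4170.9954 kN


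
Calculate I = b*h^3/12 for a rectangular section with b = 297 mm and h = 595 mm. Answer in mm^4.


I = b * h^3 / 12
= 297 * 595^3 / 12
= 297 * 210644875 / 12
= 5213460656.25 mm^4

5213460656.25 mm^4


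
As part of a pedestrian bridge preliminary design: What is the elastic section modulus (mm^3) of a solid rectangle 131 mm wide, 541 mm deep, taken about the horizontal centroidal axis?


S = b * h^2 / 6
= 131 * 541^2 / 6
= 131 * 292681 / 6
= 6390201.83 mm^3

6390201.83 mm^3


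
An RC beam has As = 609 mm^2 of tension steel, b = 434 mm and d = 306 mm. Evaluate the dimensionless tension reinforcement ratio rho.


rho = As / (b * d)
= 609 / (434 * 306)
= 609 / 132804
= 0.004586 (dimensionless)

0.004586 (dimensionless)


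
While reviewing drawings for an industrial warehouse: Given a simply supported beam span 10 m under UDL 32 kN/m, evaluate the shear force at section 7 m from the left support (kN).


R_A = w * L / 2 = 32 * 10 / 2 = 160.0 kN
V(x) = R_A - w * x = 160.0 - 32 * 7
= -64.0 kN

-64.0 kN


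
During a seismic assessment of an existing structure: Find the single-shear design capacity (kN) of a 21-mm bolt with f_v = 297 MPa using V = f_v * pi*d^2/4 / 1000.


A = pi * d^2 / 4 = pi * 21^2 / 4 = 346.3606 mm^2
V = f_v * A / 1000 = 297 * 346.3606 / 1000
= 102.8691 kN

102.8691 kN


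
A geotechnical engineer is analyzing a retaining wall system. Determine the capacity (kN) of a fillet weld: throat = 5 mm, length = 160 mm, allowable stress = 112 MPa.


Strength = throat * length * allowable stress
= 5 * 160 * 112 N
= 89600 N
= 89.6 kN

89.6 kN


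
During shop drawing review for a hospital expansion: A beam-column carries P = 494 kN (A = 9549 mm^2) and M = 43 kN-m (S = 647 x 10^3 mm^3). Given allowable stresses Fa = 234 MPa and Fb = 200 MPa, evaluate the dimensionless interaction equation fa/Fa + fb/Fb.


f_a = P / A = 494000.0 / 9549 = 51.7332 MPa
f_b = M / S = 43000000.0 / 647000.0 = 66.4606 MPa
Ratio = f_a / Fa + f_b / Fb
= 51.7332 / 234 + 66.4606 / 200
= 0.5534 (dimensionless)

0.5534 (dimensionless)


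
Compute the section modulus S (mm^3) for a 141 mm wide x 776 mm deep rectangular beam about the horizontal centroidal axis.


S = b * h^2 / 6
= 141 * 776^2 / 6
= 141 * 602176 / 6
= 14151136.0 mm^3

14151136.0 mm^3


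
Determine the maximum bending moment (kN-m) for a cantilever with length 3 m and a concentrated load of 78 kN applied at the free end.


For a cantilever with a point load at the free end:
M_max = P * L = 78 * 3 = 234 kN-m

234 kN-m


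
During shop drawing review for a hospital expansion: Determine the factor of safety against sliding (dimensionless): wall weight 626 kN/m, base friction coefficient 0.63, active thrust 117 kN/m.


Resisting force = mu * W = 0.63 * 626 = 394.38 kN/m
FOS = Resisting / Driving = 394.38 / 117
= 3.3708 (dimensionless)

3.3708 (dimensionless)


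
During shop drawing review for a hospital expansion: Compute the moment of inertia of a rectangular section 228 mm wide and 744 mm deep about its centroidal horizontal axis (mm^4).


I = b * h^3 / 12
= 228 * 744^3 / 12
= 228 * 411830784 / 12
= 7824784896.0 mm^4

7824784896.0 mm^4


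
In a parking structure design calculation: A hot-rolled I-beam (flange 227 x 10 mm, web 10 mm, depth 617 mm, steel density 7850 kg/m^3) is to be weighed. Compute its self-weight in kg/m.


A_flanges = 2 * 227 * 10 = 4540 mm^2
A_web = (617 - 2 * 10) * 10 = 5970 mm^2
A_total = 4540 + 5970 = 10510 mm^2 = 0.010510 m^2
Weight = rho * A = 7850 * 0.010510 = 82.5035 kg/m

82.5035 kg/m


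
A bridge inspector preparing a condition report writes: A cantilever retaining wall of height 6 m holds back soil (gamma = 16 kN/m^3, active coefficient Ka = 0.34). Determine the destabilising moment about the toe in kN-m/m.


Pa = 0.5 * Ka * gamma * H^2
= 0.5 * 0.34 * 16 * 6^2
= 97.92 kN/m
Arm = H / 3 = 6 / 3 = 2.0 m
Mo = Pa * arm = Pa * H / 3 = 97.92 * 6 / 3 = 195.84 kN-m/m

195.84 kN-m/m


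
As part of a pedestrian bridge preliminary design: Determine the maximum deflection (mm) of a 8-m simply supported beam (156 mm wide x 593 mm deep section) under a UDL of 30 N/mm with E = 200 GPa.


I = 156 * 593^3 / 12 = 2710862141.0 mm^4
L = 8000.0 mm, w = 30 N/mm, E = 200000.0 MPa
delta = 5 * w * L^4 / (384 * E * I)
= 5 * 30 * 8000.0^4 / (384 * 200000.0 * 2710862141.0)
= 2.9511 mm

2.9511 mm


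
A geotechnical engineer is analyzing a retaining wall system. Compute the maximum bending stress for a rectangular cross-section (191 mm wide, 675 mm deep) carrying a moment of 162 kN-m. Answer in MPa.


I = b * h^3 / 12 = 191 * 675^3 / 12 = 4895121093.75 mm^4
y = h / 2 = 675 / 2 = 337.5 mm
M = 162 kN-m = 162000000.0 N-mm
sigma = M * y / I = 162000000.0 * 337.5 / 4895121093.75
= 11.17 MPa

11.17 MPa


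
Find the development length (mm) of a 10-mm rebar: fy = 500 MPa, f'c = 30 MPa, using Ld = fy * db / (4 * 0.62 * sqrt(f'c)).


Ld = (fy * db) / (4 * 0.62 * sqrt(f'c))
= (500 * 10) / (4 * 0.62 * sqrt(30))
= 5000 / 13.5835
= 368.09 mm

368.09 mm


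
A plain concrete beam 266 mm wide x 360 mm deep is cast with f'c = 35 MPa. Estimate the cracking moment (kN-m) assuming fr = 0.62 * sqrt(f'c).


fr = 0.62 * sqrt(35) = 0.62 * 5.9161 = 3.668 MPa
I = 266 * 360^3 / 12 = 1034208000.0 mm^4
y_t = 180.0 mm
M_cr = fr * I / y_t = 3.668 * 1034208000.0 / 180.0 N-mm
= 21.0747 kN-m

21.0747 kN-m


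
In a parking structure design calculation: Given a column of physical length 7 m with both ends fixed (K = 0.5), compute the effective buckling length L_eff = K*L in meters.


L_eff = K * L
= 0.5 * 7
= 3.5 m

3.5 m


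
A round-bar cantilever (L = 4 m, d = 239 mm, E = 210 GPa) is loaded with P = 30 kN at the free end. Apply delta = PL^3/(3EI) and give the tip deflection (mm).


I = pi * d^4 / 64 = pi * 239^4 / 64 = 160162744.63 mm^4
L = 4000.0 mm, P = 30000.0 N, E = 210000.0 MPa
delta = P * L^3 / (3 * E * I)
= 30000.0 * 4000.0^3 / (3 * 210000.0 * 160162744.63)
= 19.0283 mm

19.0283 mm


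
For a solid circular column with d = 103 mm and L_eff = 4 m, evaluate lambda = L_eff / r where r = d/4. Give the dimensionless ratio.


Radius of gyration r = d / 4 = 103 / 4 = 25.75 mm
L_eff = 4000.0 mm
Slenderness ratio = L / r = 4000.0 / 25.75 = 155.34 (dimensionless)

155.34 (dimensionless)


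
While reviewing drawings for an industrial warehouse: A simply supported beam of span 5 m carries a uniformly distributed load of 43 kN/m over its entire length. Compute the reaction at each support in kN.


Total load = w * L = 43 * 5 = 215 kN
By symmetry, each reaction R = total / 2 = 215 / 2 = 107.5 kN

107.5 kN


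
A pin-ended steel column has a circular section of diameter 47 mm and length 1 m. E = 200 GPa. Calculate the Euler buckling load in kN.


I = pi * d^4 / 64 = 239530.78 mm^4
L = 1000.0 mm
P_cr = pi^2 * E * I / L^2
= 9.8696 * 200000.0 * 239530.78 / 1000.0^2
= 472814.81 N = 472.8148 kN

472.8148 kN


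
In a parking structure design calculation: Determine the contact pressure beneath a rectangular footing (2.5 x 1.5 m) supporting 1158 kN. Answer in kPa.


A = 2.5 * 1.5 = 3.75 m^2
q = P / A = 1158 / 3.75
= 308.8 kPa

308.8 kPa


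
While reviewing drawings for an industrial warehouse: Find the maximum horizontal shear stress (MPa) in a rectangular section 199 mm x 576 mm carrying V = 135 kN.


A = b * h = 199 * 576 = 114624 mm^2
V = 135 kN = 135000.0 N
tau_max = 1.5 * V / A = 1.5 * 135000.0 / 114624
= 1.7666 MPa

1.7666 MPa


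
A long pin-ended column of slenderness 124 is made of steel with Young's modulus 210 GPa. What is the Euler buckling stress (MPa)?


sigma_cr = pi^2 * E / lambda^2
= 9.8696 * 210000.0 / 124^2
= 9.8696 * 210000.0 / 15376
= 134.7956 MPa

134.7956 MPa


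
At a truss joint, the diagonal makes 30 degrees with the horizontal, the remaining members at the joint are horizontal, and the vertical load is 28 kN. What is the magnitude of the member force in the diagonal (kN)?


At the joint, only the diagonal has a vertical component, so vertical equilibrium gives:
F * sin(30) = 28
F = 28 / sin(30)
= 28 / 0.5
= 56.0 kN

56.0 kN


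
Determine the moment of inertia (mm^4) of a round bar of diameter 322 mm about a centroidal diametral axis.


r = d / 2 = 322 / 2 = 161.0 mm
I = pi * r^4 / 4 = pi * 161.0^4 / 4
= 527707644.47 mm^4

527707644.47 mm^4


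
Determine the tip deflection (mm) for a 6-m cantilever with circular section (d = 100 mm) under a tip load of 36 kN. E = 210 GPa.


I = pi * d^4 / 64 = pi * 100^4 / 64 = 4908738.52 mm^4
L = 6000.0 mm, P = 36000.0 N, E = 210000.0 MPa
delta = P * L^3 / (3 * E * I)
= 36000.0 * 6000.0^3 / (3 * 210000.0 * 4908738.52)
= 2514.4662 mm

2514.4662 mm


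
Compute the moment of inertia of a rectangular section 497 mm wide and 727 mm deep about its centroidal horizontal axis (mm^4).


I = b * h^3 / 12
= 497 * 727^3 / 12
= 497 * 384240583 / 12
= 15913964145.92 mm^4

15913964145.92 mm^4


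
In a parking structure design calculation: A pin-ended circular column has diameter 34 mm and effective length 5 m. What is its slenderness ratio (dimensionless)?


Radius of gyration r = d / 4 = 34 / 4 = 8.5 mm
L_eff = 5000.0 mm
Slenderness ratio = L / r = 5000.0 / 8.5 = 588.24 (dimensionless)

588.24 (dimensionless)


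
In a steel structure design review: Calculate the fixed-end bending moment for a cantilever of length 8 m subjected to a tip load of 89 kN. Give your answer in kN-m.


For a cantilever with a point load at the free end:
M_max = P * L = 89 * 8 = 712 kN-m

712 kN-m


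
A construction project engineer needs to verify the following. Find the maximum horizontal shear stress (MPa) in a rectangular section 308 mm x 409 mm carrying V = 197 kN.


A = b * h = 308 * 409 = 125972 mm^2
V = 197 kN = 197000.0 N
tau_max = 1.5 * V / A = 1.5 * 197000.0 / 125972
= 2.3458 MPa

2.3458 MPa


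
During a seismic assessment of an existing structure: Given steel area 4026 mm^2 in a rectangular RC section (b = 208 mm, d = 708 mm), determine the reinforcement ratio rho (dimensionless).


rho = As / (b * d)
= 4026 / (208 * 708)
= 4026 / 147264
= 0.027339 (dimensionless)

0.027339 (dimensionless)


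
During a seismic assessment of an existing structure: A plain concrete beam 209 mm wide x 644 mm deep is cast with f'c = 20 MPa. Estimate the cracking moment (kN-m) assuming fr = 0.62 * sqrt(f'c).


fr = 0.62 * sqrt(20) = 0.62 * 4.4721 = 2.7727 MPa
I = 209 * 644^3 / 12 = 4651817221.33 mm^4
y_t = 322.0 mm
M_cr = fr * I / y_t = 2.7727 * 4651817221.33 / 322.0 N-mm
= 40.0565 kN-m

40.0565 kN-m


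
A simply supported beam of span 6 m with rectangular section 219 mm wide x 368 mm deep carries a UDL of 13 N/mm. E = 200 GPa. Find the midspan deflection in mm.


I = 219 * 368^3 / 12 = 909507584.0 mm^4
L = 6000.0 mm, w = 13 N/mm, E = 200000.0 MPa
delta = 5 * w * L^4 / (384 * E * I)
= 5 * 13 * 6000.0^4 / (384 * 200000.0 * 909507584.0)
= 1.206 mm

1.206 mm


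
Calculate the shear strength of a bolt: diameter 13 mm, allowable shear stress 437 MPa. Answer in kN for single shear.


A = pi * d^2 / 4 = pi * 13^2 / 4 = 132.7323 mm^2
V = f_v * A / 1000 = 437 * 132.7323 / 1000
= 58.004 kN

58.004 kN


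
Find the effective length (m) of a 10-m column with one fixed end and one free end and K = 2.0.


L_eff = K * L
= 2.0 * 10
= 20.0 m

20.0 m


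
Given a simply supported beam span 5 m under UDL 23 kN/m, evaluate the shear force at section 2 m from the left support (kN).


R_A = w * L / 2 = 23 * 5 / 2 = 57.5 kN
V(x) = R_A - w * x = 57.5 - 23 * 2
= 11.5 kN

11.5 kN


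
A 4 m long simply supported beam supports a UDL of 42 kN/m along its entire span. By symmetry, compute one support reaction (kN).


Total load = w * L = 42 * 4 = 168 kN
By symmetry, each reaction R = total / 2 = 168 / 2 = 84.0 kN

84.0 kN


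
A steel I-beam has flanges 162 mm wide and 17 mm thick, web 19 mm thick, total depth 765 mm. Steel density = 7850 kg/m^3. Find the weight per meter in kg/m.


A_flanges = 2 * 162 * 17 = 5508 mm^2
A_web = (765 - 2 * 17) * 19 = 13889 mm^2
A_total = 5508 + 13889 = 19397 mm^2 = 0.019397 m^2
Weight = rho * A = 7850 * 0.019397 = 152.2664 kg/m

152.2664 kg/m


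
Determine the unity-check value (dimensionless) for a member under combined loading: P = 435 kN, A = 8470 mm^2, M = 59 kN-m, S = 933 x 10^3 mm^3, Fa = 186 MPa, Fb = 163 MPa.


f_a = P / A = 435000.0 / 8470 = 51.3577 MPa
f_b = M / S = 59000000.0 / 933000.0 = 63.2369 MPa
Ratio = f_a / Fa + f_b / Fb
= 51.3577 / 186 + 63.2369 / 163
= 0.6641 (dimensionless)

0.6641 (dimensionless)


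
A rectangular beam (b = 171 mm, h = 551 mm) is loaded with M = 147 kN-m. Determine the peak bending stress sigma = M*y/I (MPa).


I = b * h^3 / 12 = 171 * 551^3 / 12 = 2383799151.75 mm^4
y = h / 2 = 551 / 2 = 275.5 mm
M = 147 kN-m = 147000000.0 N-mm
sigma = M * y / I = 147000000.0 * 275.5 / 2383799151.75
= 16.99 MPa

16.99 MPa


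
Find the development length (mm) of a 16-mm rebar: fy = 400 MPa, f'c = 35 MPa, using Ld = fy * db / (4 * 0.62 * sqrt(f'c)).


Ld = (fy * db) / (4 * 0.62 * sqrt(f'c))
= (400 * 16) / (4 * 0.62 * sqrt(35))
= 6400 / 14.6719
= 436.21 mm

436.21 mm


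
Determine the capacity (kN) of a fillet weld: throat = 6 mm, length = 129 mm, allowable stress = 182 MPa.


Strength = throat * length * allowable stress
= 6 * 129 * 182 N
= 140868 N
= 140.87 kN

140.87 kN


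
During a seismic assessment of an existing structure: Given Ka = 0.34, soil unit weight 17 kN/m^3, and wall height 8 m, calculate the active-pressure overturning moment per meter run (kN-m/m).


Pa = 0.5 * Ka * gamma * H^2
= 0.5 * 0.34 * 17 * 8^2
= 184.96 kN/m
Arm = H / 3 = 8 / 3 = 2.6667 m
Mo = Pa * arm = Pa * H / 3 = 184.96 * 8 / 3 = 493.2267 kN-m/m

493.2267 kN-m/m


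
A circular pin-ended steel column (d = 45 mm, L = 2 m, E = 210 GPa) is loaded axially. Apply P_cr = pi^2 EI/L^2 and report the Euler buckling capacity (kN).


I = pi * d^4 / 64 = 201288.96 mm^4
L = 2000.0 mm
P_cr = pi^2 * E * I / L^2
= 9.8696 * 210000.0 * 201288.96 / 2000.0^2
= 104298.73 N = 104.2987 kN

104.2987 kN


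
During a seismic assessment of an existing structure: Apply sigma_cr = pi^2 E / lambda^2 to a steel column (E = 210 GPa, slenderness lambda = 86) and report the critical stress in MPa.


sigma_cr = pi^2 * E / lambda^2
= 9.8696 * 210000.0 / 86^2
= 9.8696 * 210000.0 / 7396
= 280.2348 MPa

280.2348 MPa


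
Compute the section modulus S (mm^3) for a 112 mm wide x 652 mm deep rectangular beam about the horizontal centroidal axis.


S = b * h^2 / 6
= 112 * 652^2 / 6
= 112 * 425104 / 6
= 7935274.67 mm^3

7935274.67 mm^3


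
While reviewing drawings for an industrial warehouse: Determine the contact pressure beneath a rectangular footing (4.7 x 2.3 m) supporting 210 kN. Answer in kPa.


A = 4.7 * 2.3 = 10.81 m^2
q = P / A = 210 / 10.81
= 19.4265 kPa

19.4265 kPa


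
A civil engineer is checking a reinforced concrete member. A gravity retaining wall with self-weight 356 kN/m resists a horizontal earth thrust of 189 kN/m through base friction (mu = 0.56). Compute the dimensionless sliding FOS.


Resisting force = mu * W = 0.56 * 356 = 199.36 kN/m
FOS = Resisting / Driving = 199.36 / 189
= 1.0548 (dimensionless)

1.0548 (dimensionless)


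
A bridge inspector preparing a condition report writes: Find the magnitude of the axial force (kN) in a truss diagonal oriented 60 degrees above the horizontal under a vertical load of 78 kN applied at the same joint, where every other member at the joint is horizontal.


At the joint, only the diagonal has a vertical component, so vertical equilibrium gives:
F * sin(60) = 78
F = 78 / sin(60)
= 78 / 0.866025
= 90.07 kN

90.07 kN


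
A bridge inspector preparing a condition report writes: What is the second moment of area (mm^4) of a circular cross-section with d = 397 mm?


r = d / 2 = 397 / 2 = 198.5 mm
I = pi * r^4 / 4 = pi * 198.5^4 / 4
= 1219359948.0 mm^4

1219359948.0 mm^4


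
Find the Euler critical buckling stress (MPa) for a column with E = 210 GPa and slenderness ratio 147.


sigma_cr = pi^2 * E / lambda^2
= 9.8696 * 210000.0 / 147^2
= 9.8696 * 210000.0 / 21609
= 95.9145 MPa

95.9145 MPa


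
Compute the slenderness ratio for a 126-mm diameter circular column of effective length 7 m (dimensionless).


Radius of gyration r = d / 4 = 126 / 4 = 31.5 mm
L_eff = 7000.0 mm
Slenderness ratio = L / r = 7000.0 / 31.5 = 222.22 (dimensionless)

222.22 (dimensionless)


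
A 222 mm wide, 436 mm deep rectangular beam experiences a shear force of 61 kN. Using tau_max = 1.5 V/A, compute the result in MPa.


A = b * h = 222 * 436 = 96792 mm^2
V = 61 kN = 61000.0 N
tau_max = 1.5 * V / A = 1.5 * 61000.0 / 96792
= 0.9453 MPa

0.9453 MPa


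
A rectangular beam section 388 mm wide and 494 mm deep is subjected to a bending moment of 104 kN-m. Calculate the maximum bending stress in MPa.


I = b * h^3 / 12 = 388 * 494^3 / 12 = 3897905682.67 mm^4
y = h / 2 = 494 / 2 = 247.0 mm
M = 104 kN-m = 104000000.0 N-mm
sigma = M * y / I = 104000000.0 * 247.0 / 3897905682.67
= 6.59 MPa

6.59 MPa


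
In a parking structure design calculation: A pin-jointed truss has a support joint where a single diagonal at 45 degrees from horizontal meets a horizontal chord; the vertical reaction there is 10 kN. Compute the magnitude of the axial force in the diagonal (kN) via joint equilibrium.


At the joint, only the diagonal has a vertical component, so vertical equilibrium gives:
F * sin(45) = 10
F = 10 / sin(45)
= 10 / 0.707107
= 14.14 kN

14.14 kN


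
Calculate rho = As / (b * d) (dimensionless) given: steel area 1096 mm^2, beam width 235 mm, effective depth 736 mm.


rho = As / (b * d)
= 1096 / (235 * 736)
= 1096 / 172960
= 0.006337 (dimensionless)

0.006337 (dimensionless)


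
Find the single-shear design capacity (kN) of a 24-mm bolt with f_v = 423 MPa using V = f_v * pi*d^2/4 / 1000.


A = pi * d^2 / 4 = pi * 24^2 / 4 = 452.3893 mm^2
V = f_v * A / 1000 = 423 * 452.3893 / 1000
= 191.3607 kN

191.3607 kN


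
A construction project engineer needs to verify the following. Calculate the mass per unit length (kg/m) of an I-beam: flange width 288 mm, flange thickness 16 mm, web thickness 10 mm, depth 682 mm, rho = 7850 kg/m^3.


A_flanges = 2 * 288 * 16 = 9216 mm^2
A_web = (682 - 2 * 16) * 10 = 6500 mm^2
A_total = 9216 + 6500 = 15716 mm^2 = 0.015716 m^2
Weight = rho * A = 7850 * 0.015716 = 123.3706 kg/m

123.3706 kg/m


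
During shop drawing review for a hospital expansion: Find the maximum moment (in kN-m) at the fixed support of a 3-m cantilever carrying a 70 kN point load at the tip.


For a cantilever with a point load at the free end:
M_max = P * L = 70 * 3 = 210 kN-m

210 kN-m


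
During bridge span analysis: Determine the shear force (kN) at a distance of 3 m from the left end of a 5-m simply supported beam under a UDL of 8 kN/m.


R_A = w * L / 2 = 8 * 5 / 2 = 20.0 kN
V(x) = R_A - w * x = 20.0 - 8 * 3
= -4.0 kN

-4.0 kN


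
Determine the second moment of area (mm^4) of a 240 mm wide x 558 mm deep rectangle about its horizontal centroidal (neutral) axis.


I = b * h^3 / 12
= 240 * 558^3 / 12
= 240 * 173741112 / 12
= 3474822240.0 mm^4

3474822240.0 mm^4


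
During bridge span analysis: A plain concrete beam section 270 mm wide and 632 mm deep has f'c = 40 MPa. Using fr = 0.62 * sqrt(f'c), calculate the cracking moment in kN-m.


fr = 0.62 * sqrt(40) = 0.62 * 6.3246 = 3.9212 MPa
I = 270 * 632^3 / 12 = 5679809280.0 mm^4
y_t = 316.0 mm
M_cr = fr * I / y_t = 3.9212 * 5679809280.0 / 316.0 N-mm
= 70.4804 kN-m

70.4804 kN-m


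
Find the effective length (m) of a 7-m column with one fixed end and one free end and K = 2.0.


L_eff = K * L
= 2.0 * 7
= 14.0 m

14.0 m


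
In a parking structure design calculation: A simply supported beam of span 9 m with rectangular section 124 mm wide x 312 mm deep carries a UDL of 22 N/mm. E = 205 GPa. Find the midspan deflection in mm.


I = 124 * 312^3 / 12 = 313837056.0 mm^4
L = 9000.0 mm, w = 22 N/mm, E = 205000.0 MPa
delta = 5 * w * L^4 / (384 * E * I)
= 5 * 22 * 9000.0^4 / (384 * 205000.0 * 313837056.0)
= 29.2128 mm

29.2128 mm


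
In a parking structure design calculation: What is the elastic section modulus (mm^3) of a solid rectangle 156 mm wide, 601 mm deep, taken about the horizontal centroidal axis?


S = b * h^2 / 6
= 156 * 601^2 / 6
= 156 * 361201 / 6
= 9391226.0 mm^3

9391226.0 mm^3


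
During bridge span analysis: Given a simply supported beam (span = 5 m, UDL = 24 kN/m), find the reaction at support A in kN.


Total load = w * L = 24 * 5 = 120 kN
By symmetry, each reaction R = total / 2 = 120 / 2 = 60.0 kN

60.0 kN


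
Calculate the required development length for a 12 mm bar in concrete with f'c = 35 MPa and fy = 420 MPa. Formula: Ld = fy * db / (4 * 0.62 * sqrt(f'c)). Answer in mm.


Ld = (fy * db) / (4 * 0.62 * sqrt(f'c))
= (420 * 12) / (4 * 0.62 * sqrt(35))
= 5040 / 14.6719
= 343.51 mm

343.51 mm


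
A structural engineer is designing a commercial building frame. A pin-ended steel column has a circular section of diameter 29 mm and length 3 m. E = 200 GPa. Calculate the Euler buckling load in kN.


I = pi * d^4 / 64 = 34718.57 mm^4
L = 3000.0 mm
P_cr = pi^2 * E * I / L^2
= 9.8696 * 200000.0 * 34718.57 / 3000.0^2
= 7614.64 N = 7.6146 kN

7.6146 kN


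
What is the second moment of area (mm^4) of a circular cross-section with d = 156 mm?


r = d / 2 = 156 / 2 = 78.0 mm
I = pi * r^4 / 4 = pi * 78.0^4 / 4
= 29071557.0 mm^4

29071557.0 mm^4


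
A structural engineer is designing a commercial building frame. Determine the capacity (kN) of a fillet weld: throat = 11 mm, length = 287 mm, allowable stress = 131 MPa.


Strength = throat * length * allowable stress
= 11 * 287 * 131 N
= 413567 N
= 413.57 kN

413.57 kN


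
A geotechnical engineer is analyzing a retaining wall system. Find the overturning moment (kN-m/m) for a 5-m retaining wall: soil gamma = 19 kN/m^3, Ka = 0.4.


Pa = 0.5 * Ka * gamma * H^2
= 0.5 * 0.4 * 19 * 5^2
= 95.0 kN/m
Arm = H / 3 = 5 / 3 = 1.6667 m
Mo = Pa * arm = Pa * H / 3 = 95.0 * 5 / 3 = 158.3333 kN-m/m

158.3333 kN-m/m


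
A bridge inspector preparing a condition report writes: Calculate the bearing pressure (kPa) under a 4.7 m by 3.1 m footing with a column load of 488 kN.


A = 4.7 * 3.1 = 14.57 m^2
q = P / A = 488 / 14.57
= 33.4935 kPa

33.4935 kPa


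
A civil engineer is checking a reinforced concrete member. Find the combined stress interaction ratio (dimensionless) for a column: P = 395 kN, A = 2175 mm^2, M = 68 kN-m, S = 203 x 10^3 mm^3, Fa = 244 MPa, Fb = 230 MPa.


f_a = P / A = 395000.0 / 2175 = 181.6092 MPa
f_b = M / S = 68000000.0 / 203000.0 = 334.9754 MPa
Ratio = f_a / Fa + f_b / Fb
= 181.6092 / 244 + 334.9754 / 230
= 2.2007 (dimensionless)

2.2007 (dimensionless)


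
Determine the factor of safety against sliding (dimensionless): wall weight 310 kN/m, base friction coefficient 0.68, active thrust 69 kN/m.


Resisting force = mu * W = 0.68 * 310 = 210.8 kN/m
FOS = Resisting / Driving = 210.8 / 69
= 3.0551 (dimensionless)

3.0551 (dimensionless)


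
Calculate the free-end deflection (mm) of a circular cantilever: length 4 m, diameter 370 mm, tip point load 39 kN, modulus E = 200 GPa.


I = pi * d^4 / 64 = pi * 370^4 / 64 = 919976629.57 mm^4
L = 4000.0 mm, P = 39000.0 N, E = 200000.0 MPa
delta = P * L^3 / (3 * E * I)
= 39000.0 * 4000.0^3 / (3 * 200000.0 * 919976629.57)
= 4.5219 mm

4.5219 mm


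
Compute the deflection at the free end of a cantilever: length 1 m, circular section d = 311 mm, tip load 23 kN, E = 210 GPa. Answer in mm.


I = pi * d^4 / 64 = pi * 311^4 / 64 = 459210124.66 mm^4
L = 1000.0 mm, P = 23000.0 N, E = 210000.0 MPa
delta = P * L^3 / (3 * E * I)
= 23000.0 * 1000.0^3 / (3 * 210000.0 * 459210124.66)
= 0.0795 mm

0.0795 mm


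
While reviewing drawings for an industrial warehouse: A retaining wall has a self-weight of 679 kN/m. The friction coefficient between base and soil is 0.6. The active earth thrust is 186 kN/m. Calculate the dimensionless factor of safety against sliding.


Resisting force = mu * W = 0.6 * 679 = 407.4 kN/m
FOS = Resisting / Driving = 407.4 / 186
= 2.1903 (dimensionless)

2.1903 (dimensionless)


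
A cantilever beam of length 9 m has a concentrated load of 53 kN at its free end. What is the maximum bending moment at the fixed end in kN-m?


For a cantilever with a point load at the free end:
M_max = P * L = 53 * 9 = 477 kN-m

477 kN-m


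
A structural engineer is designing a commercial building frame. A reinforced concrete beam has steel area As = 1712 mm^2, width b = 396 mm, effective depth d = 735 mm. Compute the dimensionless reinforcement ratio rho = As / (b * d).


rho = As / (b * d)
= 1712 / (396 * 735)
= 1712 / 291060
= 0.005882 (dimensionless)

0.005882 (dimensionless)


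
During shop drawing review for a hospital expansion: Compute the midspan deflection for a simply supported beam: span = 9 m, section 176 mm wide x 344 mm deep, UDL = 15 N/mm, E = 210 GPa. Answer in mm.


I = 176 * 344^3 / 12 = 597044565.33 mm^4
L = 9000.0 mm, w = 15 N/mm, E = 210000.0 MPa
delta = 5 * w * L^4 / (384 * E * I)
= 5 * 15 * 9000.0^4 / (384 * 210000.0 * 597044565.33)
= 10.2205 mm

10.2205 mm


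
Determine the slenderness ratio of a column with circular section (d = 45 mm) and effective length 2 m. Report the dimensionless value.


Radius of gyration r = d / 4 = 45 / 4 = 11.25 mm
L_eff = 2000.0 mm
Slenderness ratio = L / r = 2000.0 / 11.25 = 177.78 (dimensionless)

177.78 (dimensionless)


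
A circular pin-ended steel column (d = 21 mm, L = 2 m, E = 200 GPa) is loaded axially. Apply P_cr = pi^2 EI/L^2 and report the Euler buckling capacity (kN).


I = pi * d^4 / 64 = 9546.56 mm^4
L = 2000.0 mm
P_cr = pi^2 * E * I / L^2
= 9.8696 * 200000.0 * 9546.56 / 2000.0^2
= 4711.04 N = 4.711 kN

4.711 kN


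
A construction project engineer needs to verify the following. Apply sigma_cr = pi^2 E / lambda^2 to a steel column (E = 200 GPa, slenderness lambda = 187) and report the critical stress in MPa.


sigma_cr = pi^2 * E / lambda^2
= 9.8696 * 200000.0 / 187^2
= 9.8696 * 200000.0 / 34969
= 56.4477 MPa

56.4477 MPa


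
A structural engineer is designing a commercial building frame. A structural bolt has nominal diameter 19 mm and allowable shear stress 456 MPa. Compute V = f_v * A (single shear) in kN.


A = pi * d^2 / 4 = pi * 19^2 / 4 = 283.5287 mm^2
V = f_v * A / 1000 = 456 * 283.5287 / 1000
= 129.2891 kN

129.2891 kN


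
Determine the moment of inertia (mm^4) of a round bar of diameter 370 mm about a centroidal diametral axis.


r = d / 2 = 370 / 2 = 185.0 mm
I = pi * r^4 / 4 = pi * 185.0^4 / 4
= 919976629.57 mm^4

919976629.57 mm^4


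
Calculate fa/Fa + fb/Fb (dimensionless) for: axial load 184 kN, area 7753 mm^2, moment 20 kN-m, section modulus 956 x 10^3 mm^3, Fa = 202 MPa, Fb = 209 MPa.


f_a = P / A = 184000.0 / 7753 = 23.7327 MPa
f_b = M / S = 20000000.0 / 956000.0 = 20.9205 MPa
Ratio = f_a / Fa + f_b / Fb
= 23.7327 / 202 + 20.9205 / 209
= 0.2176 (dimensionless)

0.2176 (dimensionless)


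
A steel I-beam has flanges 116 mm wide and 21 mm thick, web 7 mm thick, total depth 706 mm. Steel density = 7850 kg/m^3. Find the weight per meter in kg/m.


A_flanges = 2 * 116 * 21 = 4872 mm^2
A_web = (706 - 2 * 21) * 7 = 4648 mm^2
A_total = 4872 + 4648 = 9520 mm^2 = 0.009520 m^2
Weight = rho * A = 7850 * 0.009520 = 74.732 kg/m

74.732 kg/m


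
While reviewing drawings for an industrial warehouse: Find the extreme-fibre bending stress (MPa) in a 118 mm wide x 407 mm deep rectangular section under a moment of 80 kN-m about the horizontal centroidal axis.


I = b * h^3 / 12 = 118 * 407^3 / 12 = 662954906.17 mm^4
y = h / 2 = 407 / 2 = 203.5 mm
M = 80 kN-m = 80000000.0 N-mm
sigma = M * y / I = 80000000.0 * 203.5 / 662954906.17
= 24.56 MPa

24.56 MPa


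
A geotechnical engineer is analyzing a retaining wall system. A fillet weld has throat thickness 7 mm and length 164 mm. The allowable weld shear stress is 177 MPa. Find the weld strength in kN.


Strength = throat * length * allowable stress
= 7 * 164 * 177 N
= 203196 N
= 203.2 kN

203.2 kN


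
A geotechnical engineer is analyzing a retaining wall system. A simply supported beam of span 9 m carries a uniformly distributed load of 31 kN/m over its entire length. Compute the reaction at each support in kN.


Total load = w * L = 31 * 9 = 279 kN
By symmetry, each reaction R = total / 2 = 279 / 2 = 139.5 kN

139.5 kN


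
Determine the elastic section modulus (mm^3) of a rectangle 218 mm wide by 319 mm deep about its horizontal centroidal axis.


S = b * h^2 / 6
= 218 * 319^2 / 6
= 218 * 101761 / 6
= 3697316.33 mm^3

3697316.33 mm^3


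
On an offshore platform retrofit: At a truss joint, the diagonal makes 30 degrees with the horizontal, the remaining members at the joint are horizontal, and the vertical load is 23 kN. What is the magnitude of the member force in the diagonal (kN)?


At the joint, only the diagonal has a vertical component, so vertical equilibrium gives:
F * sin(30) = 23
F = 23 / sin(30)
= 23 / 0.5
= 46.0 kN

46.0 kN
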